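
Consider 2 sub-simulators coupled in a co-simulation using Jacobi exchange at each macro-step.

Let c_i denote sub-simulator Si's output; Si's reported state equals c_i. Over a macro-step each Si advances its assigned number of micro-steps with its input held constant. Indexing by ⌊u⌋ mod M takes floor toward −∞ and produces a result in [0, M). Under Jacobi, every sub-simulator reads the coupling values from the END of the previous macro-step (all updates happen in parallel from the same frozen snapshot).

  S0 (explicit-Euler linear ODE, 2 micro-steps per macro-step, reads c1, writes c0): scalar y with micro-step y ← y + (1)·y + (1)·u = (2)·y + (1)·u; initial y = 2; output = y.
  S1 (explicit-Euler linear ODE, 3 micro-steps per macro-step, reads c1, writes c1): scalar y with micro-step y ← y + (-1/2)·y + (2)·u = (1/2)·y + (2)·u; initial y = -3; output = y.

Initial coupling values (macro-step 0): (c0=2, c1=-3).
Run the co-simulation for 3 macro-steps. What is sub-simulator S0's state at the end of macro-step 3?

S0 state at macro-step 3 = -16945/64

macro 1: S0 reads c1=-3 → after 2×micro: -1; S1 reads c1=-3 → after 3×micro: -87/8 ⇒ (c0=-1, c1=-87/8)
macro 2: S0 reads c1=-87/8 → after 2×micro: -293/8; S1 reads c1=-87/8 → after 3×micro: -2523/64 ⇒ (c0=-293/8, c1=-2523/64)
macro 3: S0 reads c1=-2523/64 → after 2×micro: -16945/64; S1 reads c1=-2523/64 → after 3×micro: -73167/512 ⇒ (c0=-16945/64, c1=-73167/512)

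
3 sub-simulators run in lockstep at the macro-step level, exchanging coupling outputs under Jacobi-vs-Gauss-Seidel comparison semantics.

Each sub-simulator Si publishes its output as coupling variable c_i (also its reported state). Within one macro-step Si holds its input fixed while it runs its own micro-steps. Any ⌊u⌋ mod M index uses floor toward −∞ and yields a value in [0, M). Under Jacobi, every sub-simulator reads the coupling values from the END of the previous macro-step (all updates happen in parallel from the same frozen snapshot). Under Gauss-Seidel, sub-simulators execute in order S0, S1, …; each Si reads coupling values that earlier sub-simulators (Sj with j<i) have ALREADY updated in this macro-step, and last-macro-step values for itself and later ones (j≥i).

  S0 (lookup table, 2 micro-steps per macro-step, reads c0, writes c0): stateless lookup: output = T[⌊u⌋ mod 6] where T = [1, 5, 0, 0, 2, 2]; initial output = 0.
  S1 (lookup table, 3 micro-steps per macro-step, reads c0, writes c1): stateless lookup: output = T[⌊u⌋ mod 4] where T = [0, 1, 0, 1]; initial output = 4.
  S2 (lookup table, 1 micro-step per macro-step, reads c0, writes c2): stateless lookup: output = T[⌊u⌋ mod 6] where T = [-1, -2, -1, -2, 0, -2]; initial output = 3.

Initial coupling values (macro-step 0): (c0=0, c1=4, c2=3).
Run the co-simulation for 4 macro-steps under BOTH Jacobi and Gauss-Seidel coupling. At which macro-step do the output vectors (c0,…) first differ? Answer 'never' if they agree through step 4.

first divergence at macro-step: 1

[Jacobi] macro 1: S0 reads c0=0 → after 2×micro: 1; S1 reads c0=0 → after 3×micro: 0; S2 reads c0=0 → after 1×micro: -1 ⇒ (c0=1, c1=0, c2=-1)
[Jacobi] macro 2: S0 reads c0=1 → after 2×micro: 5; S1 reads c0=1 → after 3×micro: 1; S2 reads c0=1 → after 1×micro: -2 ⇒ (c0=5, c1=1, c2=-2)
[Jacobi] macro 3: S0 reads c0=5 → after 2×micro: 2; S1 reads c0=5 → after 3×micro: 1; S2 reads c0=5 → after 1×micro: -2 ⇒ (c0=2, c1=1, c2=-2)
[Jacobi] macro 4: S0 reads c0=2 → after 2×micro: 0; S1 reads c0=2 → after 3×micro: 0; S2 reads c0=2 → after 1×micro: -1 ⇒ (c0=0, c1=0, c2=-1)
[Gauss-Seidel] macro 1: S0 reads c0=0 → after 2×micro: 1; S1 reads c0=1 → after 3×micro: 1; S2 reads c0=1 → after 1×micro: -2 ⇒ (c0=1, c1=1, c2=-2)
[Gauss-Seidel] macro 2: S0 reads c0=1 → after 2×micro: 5; S1 reads c0=5 → after 3×micro: 1; S2 reads c0=5 → after 1×micro: -2 ⇒ (c0=5, c1=1, c2=-2)
[Gauss-Seidel] macro 3: S0 reads c0=5 → after 2×micro: 2; S1 reads c0=2 → after 3×micro: 0; S2 reads c0=2 → after 1×micro: -1 ⇒ (c0=2, c1=0, c2=-1)
[Gauss-Seidel] macro 4: S0 reads c0=2 → after 2×micro: 0; S1 reads c0=0 → after 3×micro: 0; S2 reads c0=0 → after 1×micro: -1 ⇒ (c0=0, c1=0, c2=-1)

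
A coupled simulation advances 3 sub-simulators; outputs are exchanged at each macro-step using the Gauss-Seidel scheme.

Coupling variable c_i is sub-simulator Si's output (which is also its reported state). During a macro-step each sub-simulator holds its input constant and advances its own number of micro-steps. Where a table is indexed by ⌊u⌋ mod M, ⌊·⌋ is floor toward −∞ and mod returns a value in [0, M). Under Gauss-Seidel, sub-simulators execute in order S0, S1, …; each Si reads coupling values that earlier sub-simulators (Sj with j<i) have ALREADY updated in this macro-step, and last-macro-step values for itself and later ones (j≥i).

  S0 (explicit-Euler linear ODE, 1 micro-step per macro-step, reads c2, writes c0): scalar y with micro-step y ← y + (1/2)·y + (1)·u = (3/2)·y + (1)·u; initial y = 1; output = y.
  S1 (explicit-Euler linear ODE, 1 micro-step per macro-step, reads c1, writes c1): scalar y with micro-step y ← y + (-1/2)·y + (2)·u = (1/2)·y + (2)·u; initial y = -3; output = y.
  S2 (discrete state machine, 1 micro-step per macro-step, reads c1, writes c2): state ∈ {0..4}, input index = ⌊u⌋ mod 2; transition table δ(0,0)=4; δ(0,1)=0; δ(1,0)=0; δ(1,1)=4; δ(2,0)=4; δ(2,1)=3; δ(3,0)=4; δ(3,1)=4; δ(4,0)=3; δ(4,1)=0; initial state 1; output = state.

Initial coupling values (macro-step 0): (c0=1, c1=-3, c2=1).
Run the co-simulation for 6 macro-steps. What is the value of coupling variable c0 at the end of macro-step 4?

macro 1: S0 reads c2=1 → after 1×micro: 5/2; S1 reads c1=-3 → after 1×micro: -15/2; S2 reads c1=-15/2 → after 1×micro: 0 ⇒ (c0=5/2, c1=-15/2, c2=0)
macro 2: S0 reads c2=0 → after 1×micro: 15/4; S1 reads c1=-15/2 → after 1×micro: -75/4; S2 reads c1=-75/4 → after 1×micro: 0 ⇒ (c0=15/4, c1=-75/4, c2=0)
macro 3: S0 reads c2=0 → after 1×micro: 45/8; S1 reads c1=-75/4 → after 1×micro: -375/8; S2 reads c1=-375/8 → after 1×micro: 0 ⇒ (c0=45/8, c1=-375/8, c2=0)
macro 4: S0 reads c2=0 → after 1×micro: 135/16; S1 reads c1=-375/8 → after 1×micro: -1875/16; S2 reads c1=-1875/16 → after 1×micro: 4 ⇒ (c0=135/16, c1=-1875/16, c2=4)
macro 5: S0 reads c2=4 → after 1×micro: 533/32; S1 reads c1=-1875/16 → after 1×micro: -9375/32; S2 reads c1=-9375/32 → after 1×micro: 0 ⇒ (c0=533/32, c1=-9375/32, c2=0)
macro 6: S0 reads c2=0 → after 1×micro: 1599/64; S1 reads c1=-9375/32 → after 1×micro: -46875/64; S2 reads c1=-46875/64 → after 1×micro: 0 ⇒ (c0=1599/64, c1=-46875/64, c2=0)

c0 at macro-step 4 = 135/16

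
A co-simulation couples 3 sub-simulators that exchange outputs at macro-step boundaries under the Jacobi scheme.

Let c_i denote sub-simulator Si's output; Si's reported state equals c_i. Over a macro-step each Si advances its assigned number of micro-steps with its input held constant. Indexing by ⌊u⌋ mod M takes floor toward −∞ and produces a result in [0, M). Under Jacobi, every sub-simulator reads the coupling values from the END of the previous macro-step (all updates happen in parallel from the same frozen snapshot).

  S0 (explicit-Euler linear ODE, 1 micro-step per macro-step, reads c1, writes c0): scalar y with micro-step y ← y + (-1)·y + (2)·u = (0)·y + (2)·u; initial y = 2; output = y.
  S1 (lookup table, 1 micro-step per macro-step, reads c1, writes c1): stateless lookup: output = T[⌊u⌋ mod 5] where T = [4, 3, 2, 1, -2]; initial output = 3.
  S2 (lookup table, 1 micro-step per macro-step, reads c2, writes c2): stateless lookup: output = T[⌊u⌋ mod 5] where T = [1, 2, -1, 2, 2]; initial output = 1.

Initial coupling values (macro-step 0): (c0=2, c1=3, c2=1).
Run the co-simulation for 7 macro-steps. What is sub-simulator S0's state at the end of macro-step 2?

S0 state at macro-step 2 = 2

macro 1: S0 reads c1=3 → after 1×micro: 6; S1 reads c1=3 → after 1×micro: 1; S2 reads c2=1 → after 1×micro: 2 ⇒ (c0=6, c1=1, c2=2)
macro 2: S0 reads c1=1 → after 1×micro: 2; S1 reads c1=1 → after 1×micro: 3; S2 reads c2=2 → after 1×micro: -1 ⇒ (c0=2, c1=3, c2=-1)
macro 3: S0 reads c1=3 → after 1×micro: 6; S1 reads c1=3 → after 1×micro: 1; S2 reads c2=-1 → after 1×micro: 2 ⇒ (c0=6, c1=1, c2=2)
macro 4: S0 reads c1=1 → after 1×micro: 2; S1 reads c1=1 → after 1×micro: 3; S2 reads c2=2 → after 1×micro: -1 ⇒ (c0=2, c1=3, c2=-1)
macro 5: S0 reads c1=3 → after 1×micro: 6; S1 reads c1=3 → after 1×micro: 1; S2 reads c2=-1 → after 1×micro: 2 ⇒ (c0=6, c1=1, c2=2)
macro 6: S0 reads c1=1 → after 1×micro: 2; S1 reads c1=1 → after 1×micro: 3; S2 reads c2=2 → after 1×micro: -1 ⇒ (c0=2, c1=3, c2=-1)
macro 7: S0 reads c1=3 → after 1×micro: 6; S1 reads c1=3 → after 1×micro: 1; S2 reads c2=-1 → after 1×micro: 2 ⇒ (c0=6, c1=1, c2=2)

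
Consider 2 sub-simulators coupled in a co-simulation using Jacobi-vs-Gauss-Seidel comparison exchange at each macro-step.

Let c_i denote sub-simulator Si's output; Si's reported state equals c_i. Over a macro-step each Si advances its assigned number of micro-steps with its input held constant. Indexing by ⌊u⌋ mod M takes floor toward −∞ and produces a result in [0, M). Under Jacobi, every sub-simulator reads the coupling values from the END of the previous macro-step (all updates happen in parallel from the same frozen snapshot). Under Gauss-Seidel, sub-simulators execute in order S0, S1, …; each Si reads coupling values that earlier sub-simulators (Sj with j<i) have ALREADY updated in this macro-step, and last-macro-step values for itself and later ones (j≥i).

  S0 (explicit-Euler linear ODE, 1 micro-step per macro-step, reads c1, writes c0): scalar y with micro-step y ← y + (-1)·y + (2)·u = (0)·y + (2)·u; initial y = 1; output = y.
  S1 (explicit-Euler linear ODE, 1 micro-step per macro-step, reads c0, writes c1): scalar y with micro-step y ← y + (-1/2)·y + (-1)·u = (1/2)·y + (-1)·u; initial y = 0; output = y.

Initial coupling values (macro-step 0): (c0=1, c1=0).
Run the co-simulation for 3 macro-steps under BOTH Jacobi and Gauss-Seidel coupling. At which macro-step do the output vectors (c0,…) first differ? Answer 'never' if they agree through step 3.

[Jacobi] macro 1: S0 reads c1=0 → after 1×micro: 0; S1 reads c0=1 → after 1×micro: -1 ⇒ (c0=0, c1=-1)
[Jacobi] macro 2: S0 reads c1=-1 → after 1×micro: -2; S1 reads c0=0 → after 1×micro: -1/2 ⇒ (c0=-2, c1=-1/2)
[Jacobi] macro 3: S0 reads c1=-1/2 → after 1×micro: -1; S1 reads c0=-2 → after 1×micro: 7/4 ⇒ (c0=-1, c1=7/4)
[Gauss-Seidel] macro 1: S0 reads c1=0 → after 1×micro: 0; S1 reads c0=0 → after 1×micro: 0 ⇒ (c0=0, c1=0)
[Gauss-Seidel] macro 2: S0 reads c1=0 → after 1×micro: 0; S1 reads c0=0 → after 1×micro: 0 ⇒ (c0=0, c1=0)
[Gauss-Seidel] macro 3: S0 reads c1=0 → after 1×micro: 0; S1 reads c0=0 → after 1×micro: 0 ⇒ (c0=0, c1=0)

first divergence at macro-step: 1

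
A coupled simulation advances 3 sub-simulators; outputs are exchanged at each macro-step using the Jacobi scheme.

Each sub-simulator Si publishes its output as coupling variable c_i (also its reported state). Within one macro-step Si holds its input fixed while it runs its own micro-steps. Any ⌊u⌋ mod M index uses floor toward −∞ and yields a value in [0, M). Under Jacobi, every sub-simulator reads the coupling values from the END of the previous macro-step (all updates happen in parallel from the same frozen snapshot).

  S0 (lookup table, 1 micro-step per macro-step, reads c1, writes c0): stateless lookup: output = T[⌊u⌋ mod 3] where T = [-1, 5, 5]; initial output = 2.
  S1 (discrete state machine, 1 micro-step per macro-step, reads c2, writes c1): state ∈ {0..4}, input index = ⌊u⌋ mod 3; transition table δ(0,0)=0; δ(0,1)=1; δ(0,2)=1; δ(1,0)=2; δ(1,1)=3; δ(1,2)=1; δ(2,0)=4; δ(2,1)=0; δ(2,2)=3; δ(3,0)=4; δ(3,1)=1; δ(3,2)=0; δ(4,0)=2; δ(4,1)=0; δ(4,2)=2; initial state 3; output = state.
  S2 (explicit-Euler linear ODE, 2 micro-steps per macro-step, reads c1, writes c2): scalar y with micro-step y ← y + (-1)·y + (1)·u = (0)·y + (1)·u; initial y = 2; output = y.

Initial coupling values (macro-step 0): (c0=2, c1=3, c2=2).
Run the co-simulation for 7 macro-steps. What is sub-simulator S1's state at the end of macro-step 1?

S1 state at macro-step 1 = 0

macro 1: S0 reads c1=3 → after 1×micro: -1; S1 reads c2=2 → after 1×micro: 0; S2 reads c1=3 → after 2×micro: 3 ⇒ (c0=-1, c1=0, c2=3)
macro 2: S0 reads c1=0 → after 1×micro: -1; S1 reads c2=3 → after 1×micro: 0; S2 reads c1=0 → after 2×micro: 0 ⇒ (c0=-1, c1=0, c2=0)
macro 3: S0 reads c1=0 → after 1×micro: -1; S1 reads c2=0 → after 1×micro: 0; S2 reads c1=0 → after 2×micro: 0 ⇒ (c0=-1, c1=0, c2=0)
macro 4: S0 reads c1=0 → after 1×micro: -1; S1 reads c2=0 → after 1×micro: 0; S2 reads c1=0 → after 2×micro: 0 ⇒ (c0=-1, c1=0, c2=0)
macro 5: S0 reads c1=0 → after 1×micro: -1; S1 reads c2=0 → after 1×micro: 0; S2 reads c1=0 → after 2×micro: 0 ⇒ (c0=-1, c1=0, c2=0)
macro 6: S0 reads c1=0 → after 1×micro: -1; S1 reads c2=0 → after 1×micro: 0; S2 reads c1=0 → after 2×micro: 0 ⇒ (c0=-1, c1=0, c2=0)
macro 7: S0 reads c1=0 → after 1×micro: -1; S1 reads c2=0 → after 1×micro: 0; S2 reads c1=0 → after 2×micro: 0 ⇒ (c0=-1, c1=0, c2=0)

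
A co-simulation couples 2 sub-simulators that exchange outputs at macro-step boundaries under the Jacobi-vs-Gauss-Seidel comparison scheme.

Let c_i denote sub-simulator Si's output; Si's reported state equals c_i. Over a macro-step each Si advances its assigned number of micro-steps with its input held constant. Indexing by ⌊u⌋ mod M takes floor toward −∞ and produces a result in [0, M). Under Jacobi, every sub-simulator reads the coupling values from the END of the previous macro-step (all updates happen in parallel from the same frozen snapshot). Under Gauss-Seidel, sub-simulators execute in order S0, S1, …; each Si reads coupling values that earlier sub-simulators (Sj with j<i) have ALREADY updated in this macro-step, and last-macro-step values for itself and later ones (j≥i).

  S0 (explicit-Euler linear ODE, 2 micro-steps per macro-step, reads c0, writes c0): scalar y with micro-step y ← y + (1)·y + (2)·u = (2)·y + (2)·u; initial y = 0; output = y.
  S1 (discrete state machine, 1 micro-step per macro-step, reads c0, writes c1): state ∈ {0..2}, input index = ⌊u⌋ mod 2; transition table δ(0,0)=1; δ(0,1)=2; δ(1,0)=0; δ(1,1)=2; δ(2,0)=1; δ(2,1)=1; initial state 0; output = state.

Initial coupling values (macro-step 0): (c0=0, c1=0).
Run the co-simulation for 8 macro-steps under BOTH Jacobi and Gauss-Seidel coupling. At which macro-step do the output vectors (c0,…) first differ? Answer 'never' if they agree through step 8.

first divergence at macro-step: never

[Jacobi] macro 1: S0 reads c0=0 → after 2×micro: 0; S1 reads c0=0 → after 1×micro: 1 ⇒ (c0=0, c1=1)
[Jacobi] macro 2: S0 reads c0=0 → after 2×micro: 0; S1 reads c0=0 → after 1×micro: 0 ⇒ (c0=0, c1=0)
[Jacobi] macro 3: S0 reads c0=0 → after 2×micro: 0; S1 reads c0=0 → after 1×micro: 1 ⇒ (c0=0, c1=1)
[Jacobi] macro 4: S0 reads c0=0 → after 2×micro: 0; S1 reads c0=0 → after 1×micro: 0 ⇒ (c0=0, c1=0)
[Jacobi] macro 5: S0 reads c0=0 → after 2×micro: 0; S1 reads c0=0 → after 1×micro: 1 ⇒ (c0=0, c1=1)
[Jacobi] macro 6: S0 reads c0=0 → after 2×micro: 0; S1 reads c0=0 → after 1×micro: 0 ⇒ (c0=0, c1=0)
[Jacobi] macro 7: S0 reads c0=0 → after 2×micro: 0; S1 reads c0=0 → after 1×micro: 1 ⇒ (c0=0, c1=1)
[Jacobi] macro 8: S0 reads c0=0 → after 2×micro: 0; S1 reads c0=0 → after 1×micro: 0 ⇒ (c0=0, c1=0)
[Gauss-Seidel] macro 1: S0 reads c0=0 → after 2×micro: 0; S1 reads c0=0 → after 1×micro: 1 ⇒ (c0=0, c1=1)
[Gauss-Seidel] macro 2: S0 reads c0=0 → after 2×micro: 0; S1 reads c0=0 → after 1×micro: 0 ⇒ (c0=0, c1=0)
[Gauss-Seidel] macro 3: S0 reads c0=0 → after 2×micro: 0; S1 reads c0=0 → after 1×micro: 1 ⇒ (c0=0, c1=1)
[Gauss-Seidel] macro 4: S0 reads c0=0 → after 2×micro: 0; S1 reads c0=0 → after 1×micro: 0 ⇒ (c0=0, c1=0)
[Gauss-Seidel] macro 5: S0 reads c0=0 → after 2×micro: 0; S1 reads c0=0 → after 1×micro: 1 ⇒ (c0=0, c1=1)
[Gauss-Seidel] macro 6: S0 reads c0=0 → after 2×micro: 0; S1 reads c0=0 → after 1×micro: 0 ⇒ (c0=0, c1=0)
[Gauss-Seidel] macro 7: S0 reads c0=0 → after 2×micro: 0; S1 reads c0=0 → after 1×micro: 1 ⇒ (c0=0, c1=1)
[Gauss-Seidel] macro 8: S0 reads c0=0 → after 2×micro: 0; S1 reads c0=0 → after 1×micro: 0 ⇒ (c0=0, c1=0)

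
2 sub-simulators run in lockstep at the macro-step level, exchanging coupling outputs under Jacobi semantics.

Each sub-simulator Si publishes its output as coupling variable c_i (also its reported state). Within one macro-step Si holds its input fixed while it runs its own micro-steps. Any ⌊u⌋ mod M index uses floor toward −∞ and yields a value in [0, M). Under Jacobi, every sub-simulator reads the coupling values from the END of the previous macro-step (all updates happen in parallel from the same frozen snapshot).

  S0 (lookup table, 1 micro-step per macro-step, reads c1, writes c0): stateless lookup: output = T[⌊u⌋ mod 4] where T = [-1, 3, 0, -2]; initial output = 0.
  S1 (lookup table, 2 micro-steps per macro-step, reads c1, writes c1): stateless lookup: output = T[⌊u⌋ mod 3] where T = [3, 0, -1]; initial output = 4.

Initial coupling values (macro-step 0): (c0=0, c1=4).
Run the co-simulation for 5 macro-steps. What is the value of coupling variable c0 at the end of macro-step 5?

macro 1: S0 reads c1=4 → after 1×micro: -1; S1 reads c1=4 → after 2×micro: 0 ⇒ (c0=-1, c1=0)
macro 2: S0 reads c1=0 → after 1×micro: -1; S1 reads c1=0 → after 2×micro: 3 ⇒ (c0=-1, c1=3)
macro 3: S0 reads c1=3 → after 1×micro: -2; S1 reads c1=3 → after 2×micro: 3 ⇒ (c0=-2, c1=3)
macro 4: S0 reads c1=3 → after 1×micro: -2; S1 reads c1=3 → after 2×micro: 3 ⇒ (c0=-2, c1=3)
macro 5: S0 reads c1=3 → after 1×micro: -2; S1 reads c1=3 → after 2×micro: 3 ⇒ (c0=-2, c1=3)

c0 at macro-step 5 = -2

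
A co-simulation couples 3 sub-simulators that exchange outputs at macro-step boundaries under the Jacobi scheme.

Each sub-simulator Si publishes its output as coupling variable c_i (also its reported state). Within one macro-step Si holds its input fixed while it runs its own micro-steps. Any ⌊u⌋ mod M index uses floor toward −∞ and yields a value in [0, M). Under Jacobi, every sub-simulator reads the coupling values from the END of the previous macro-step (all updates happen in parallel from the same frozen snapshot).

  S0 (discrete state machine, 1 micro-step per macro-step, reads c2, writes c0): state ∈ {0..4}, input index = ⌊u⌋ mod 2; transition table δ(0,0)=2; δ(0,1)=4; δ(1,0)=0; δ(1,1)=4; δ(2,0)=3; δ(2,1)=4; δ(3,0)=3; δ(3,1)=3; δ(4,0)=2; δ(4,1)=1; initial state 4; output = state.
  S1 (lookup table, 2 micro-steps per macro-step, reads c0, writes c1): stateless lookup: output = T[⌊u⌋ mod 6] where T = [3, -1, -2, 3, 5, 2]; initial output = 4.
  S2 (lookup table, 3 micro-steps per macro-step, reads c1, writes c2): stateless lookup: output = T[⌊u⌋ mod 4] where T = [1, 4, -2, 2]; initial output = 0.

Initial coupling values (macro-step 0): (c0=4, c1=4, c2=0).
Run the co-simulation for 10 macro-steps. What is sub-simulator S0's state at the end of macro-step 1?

macro 1: S0 reads c2=0 → after 1×micro: 2; S1 reads c0=4 → after 2×micro: 5; S2 reads c1=4 → after 3×micro: 1 ⇒ (c0=2, c1=5, c2=1)
macro 2: S0 reads c2=1 → after 1×micro: 4; S1 reads c0=2 → after 2×micro: -2; S2 reads c1=5 → after 3×micro: 4 ⇒ (c0=4, c1=-2, c2=4)
macro 3: S0 reads c2=4 → after 1×micro: 2; S1 reads c0=4 → after 2×micro: 5; S2 reads c1=-2 → after 3×micro: -2 ⇒ (c0=2, c1=5, c2=-2)
macro 4: S0 reads c2=-2 → after 1×micro: 3; S1 reads c0=2 → after 2×micro: -2; S2 reads c1=5 → after 3×micro: 4 ⇒ (c0=3, c1=-2, c2=4)
macro 5: S0 reads c2=4 → after 1×micro: 3; S1 reads c0=3 → after 2×micro: 3; S2 reads c1=-2 → after 3×micro: -2 ⇒ (c0=3, c1=3, c2=-2)
macro 6: S0 reads c2=-2 → after 1×micro: 3; S1 reads c0=3 → after 2×micro: 3; S2 reads c1=3 → after 3×micro: 2 ⇒ (c0=3, c1=3, c2=2)
macro 7: S0 reads c2=2 → after 1×micro: 3; S1 reads c0=3 → after 2×micro: 3; S2 reads c1=3 → after 3×micro: 2 ⇒ (c0=3, c1=3, c2=2)
macro 8: S0 reads c2=2 → after 1×micro: 3; S1 reads c0=3 → after 2×micro: 3; S2 reads c1=3 → after 3×micro: 2 ⇒ (c0=3, c1=3, c2=2)
macro 9: S0 reads c2=2 → after 1×micro: 3; S1 reads c0=3 → after 2×micro: 3; S2 reads c1=3 → after 3×micro: 2 ⇒ (c0=3, c1=3, c2=2)
macro 10: S0 reads c2=2 → after 1×micro: 3; S1 reads c0=3 → after 2×micro: 3; S2 reads c1=3 → after 3×micro: 2 ⇒ (c0=3, c1=3, c2=2)

S0 state at macro-step 1 = 2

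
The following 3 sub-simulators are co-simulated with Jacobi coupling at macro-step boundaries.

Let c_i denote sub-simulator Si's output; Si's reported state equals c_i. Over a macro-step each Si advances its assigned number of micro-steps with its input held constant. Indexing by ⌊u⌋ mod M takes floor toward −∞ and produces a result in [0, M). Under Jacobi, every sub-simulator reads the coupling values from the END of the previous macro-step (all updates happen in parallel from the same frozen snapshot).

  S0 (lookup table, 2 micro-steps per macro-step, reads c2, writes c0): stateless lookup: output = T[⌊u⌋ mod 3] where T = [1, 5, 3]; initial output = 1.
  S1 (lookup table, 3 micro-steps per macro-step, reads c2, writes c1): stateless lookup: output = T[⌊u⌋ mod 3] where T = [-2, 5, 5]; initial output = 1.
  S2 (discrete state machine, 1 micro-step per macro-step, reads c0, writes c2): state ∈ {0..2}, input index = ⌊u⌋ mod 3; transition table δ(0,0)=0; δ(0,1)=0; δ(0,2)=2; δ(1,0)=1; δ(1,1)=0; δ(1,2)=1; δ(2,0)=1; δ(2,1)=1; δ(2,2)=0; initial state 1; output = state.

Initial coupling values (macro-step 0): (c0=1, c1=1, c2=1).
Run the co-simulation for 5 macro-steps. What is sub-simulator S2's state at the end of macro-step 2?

S2 state at macro-step 2 = 2

macro 1: S0 reads c2=1 → after 2×micro: 5; S1 reads c2=1 → after 3×micro: 5; S2 reads c0=1 → after 1×micro: 0 ⇒ (c0=5, c1=5, c2=0)
macro 2: S0 reads c2=0 → after 2×micro: 1; S1 reads c2=0 → after 3×micro: -2; S2 reads c0=5 → after 1×micro: 2 ⇒ (c0=1, c1=-2, c2=2)
macro 3: S0 reads c2=2 → after 2×micro: 3; S1 reads c2=2 → after 3×micro: 5; S2 reads c0=1 → after 1×micro: 1 ⇒ (c0=3, c1=5, c2=1)
macro 4: S0 reads c2=1 → after 2×micro: 5; S1 reads c2=1 → after 3×micro: 5; S2 reads c0=3 → after 1×micro: 1 ⇒ (c0=5, c1=5, c2=1)
macro 5: S0 reads c2=1 → after 2×micro: 5; S1 reads c2=1 → after 3×micro: 5; S2 reads c0=5 → after 1×micro: 1 ⇒ (c0=5, c1=5, c2=1)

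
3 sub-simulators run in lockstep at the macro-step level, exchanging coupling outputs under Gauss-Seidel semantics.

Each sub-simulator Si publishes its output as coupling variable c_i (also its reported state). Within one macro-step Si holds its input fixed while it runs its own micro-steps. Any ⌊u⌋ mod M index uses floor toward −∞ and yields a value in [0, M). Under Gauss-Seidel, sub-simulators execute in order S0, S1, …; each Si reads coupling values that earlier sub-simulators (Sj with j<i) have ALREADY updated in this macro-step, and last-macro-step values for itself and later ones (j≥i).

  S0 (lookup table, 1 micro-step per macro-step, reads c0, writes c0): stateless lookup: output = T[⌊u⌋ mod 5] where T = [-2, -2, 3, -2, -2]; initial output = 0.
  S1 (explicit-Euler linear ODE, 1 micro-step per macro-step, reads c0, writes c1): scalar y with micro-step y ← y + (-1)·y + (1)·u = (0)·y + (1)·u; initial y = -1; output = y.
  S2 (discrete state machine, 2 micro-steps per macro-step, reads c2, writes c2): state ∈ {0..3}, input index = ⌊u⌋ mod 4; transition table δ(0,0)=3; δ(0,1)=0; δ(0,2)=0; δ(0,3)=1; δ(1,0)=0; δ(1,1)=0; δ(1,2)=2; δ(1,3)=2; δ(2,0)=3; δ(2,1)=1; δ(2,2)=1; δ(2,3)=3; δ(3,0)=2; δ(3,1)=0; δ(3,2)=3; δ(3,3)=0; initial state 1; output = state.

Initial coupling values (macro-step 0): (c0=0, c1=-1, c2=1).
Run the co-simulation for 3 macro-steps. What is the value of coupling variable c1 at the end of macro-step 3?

macro 1: S0 reads c0=0 → after 1×micro: -2; S1 reads c0=-2 → after 1×micro: -2; S2 reads c2=1 → after 2×micro: 0 ⇒ (c0=-2, c1=-2, c2=0)
macro 2: S0 reads c0=-2 → after 1×micro: -2; S1 reads c0=-2 → after 1×micro: -2; S2 reads c2=0 → after 2×micro: 2 ⇒ (c0=-2, c1=-2, c2=2)
macro 3: S0 reads c0=-2 → after 1×micro: -2; S1 reads c0=-2 → after 1×micro: -2; S2 reads c2=2 → after 2×micro: 2 ⇒ (c0=-2, c1=-2, c2=2)

c1 at macro-step 3 = -2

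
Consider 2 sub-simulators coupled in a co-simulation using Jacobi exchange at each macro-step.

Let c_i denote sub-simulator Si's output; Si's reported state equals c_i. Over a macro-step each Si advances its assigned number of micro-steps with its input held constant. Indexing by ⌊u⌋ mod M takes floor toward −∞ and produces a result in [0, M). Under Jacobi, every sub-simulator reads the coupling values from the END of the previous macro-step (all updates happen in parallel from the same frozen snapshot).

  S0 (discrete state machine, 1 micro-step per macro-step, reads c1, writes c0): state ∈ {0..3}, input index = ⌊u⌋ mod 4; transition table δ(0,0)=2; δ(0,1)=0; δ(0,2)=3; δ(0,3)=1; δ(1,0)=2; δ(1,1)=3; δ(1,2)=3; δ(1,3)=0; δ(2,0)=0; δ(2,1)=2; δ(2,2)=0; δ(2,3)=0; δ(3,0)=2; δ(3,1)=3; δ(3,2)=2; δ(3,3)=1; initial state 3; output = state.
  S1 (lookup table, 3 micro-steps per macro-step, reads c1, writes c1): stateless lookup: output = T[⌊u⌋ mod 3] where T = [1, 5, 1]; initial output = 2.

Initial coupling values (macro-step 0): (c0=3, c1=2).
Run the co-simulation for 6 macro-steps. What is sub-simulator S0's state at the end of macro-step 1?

S0 state at macro-step 1 = 2

macro 1: S0 reads c1=2 → after 1×micro: 2; S1 reads c1=2 → after 3×micro: 1 ⇒ (c0=2, c1=1)
macro 2: S0 reads c1=1 → after 1×micro: 2; S1 reads c1=1 → after 3×micro: 5 ⇒ (c0=2, c1=5)
macro 3: S0 reads c1=5 → after 1×micro: 2; S1 reads c1=5 → after 3×micro: 1 ⇒ (c0=2, c1=1)
macro 4: S0 reads c1=1 → after 1×micro: 2; S1 reads c1=1 → after 3×micro: 5 ⇒ (c0=2, c1=5)
macro 5: S0 reads c1=5 → after 1×micro: 2; S1 reads c1=5 → after 3×micro: 1 ⇒ (c0=2, c1=1)
macro 6: S0 reads c1=1 → after 1×micro: 2; S1 reads c1=1 → after 3×micro: 5 ⇒ (c0=2, c1=5)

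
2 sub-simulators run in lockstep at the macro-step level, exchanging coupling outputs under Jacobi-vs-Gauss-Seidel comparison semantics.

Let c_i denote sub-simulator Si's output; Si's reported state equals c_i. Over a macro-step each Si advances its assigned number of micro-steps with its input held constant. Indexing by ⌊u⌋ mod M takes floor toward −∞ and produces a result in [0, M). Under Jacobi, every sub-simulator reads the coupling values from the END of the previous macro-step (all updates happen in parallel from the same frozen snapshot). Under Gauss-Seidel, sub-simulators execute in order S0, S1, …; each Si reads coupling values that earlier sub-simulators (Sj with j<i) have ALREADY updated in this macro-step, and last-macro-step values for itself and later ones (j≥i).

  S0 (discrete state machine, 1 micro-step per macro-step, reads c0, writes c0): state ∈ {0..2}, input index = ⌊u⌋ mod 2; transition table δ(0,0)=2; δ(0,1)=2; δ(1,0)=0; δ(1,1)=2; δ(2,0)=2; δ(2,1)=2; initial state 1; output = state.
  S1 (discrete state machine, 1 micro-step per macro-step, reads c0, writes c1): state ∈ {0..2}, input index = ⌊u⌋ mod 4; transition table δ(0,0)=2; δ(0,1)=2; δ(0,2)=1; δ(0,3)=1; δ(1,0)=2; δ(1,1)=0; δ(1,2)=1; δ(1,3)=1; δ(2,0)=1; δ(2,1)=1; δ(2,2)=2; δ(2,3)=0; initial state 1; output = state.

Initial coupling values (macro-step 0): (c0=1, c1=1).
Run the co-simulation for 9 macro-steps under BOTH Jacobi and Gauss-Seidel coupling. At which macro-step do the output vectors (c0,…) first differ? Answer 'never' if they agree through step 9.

[Jacobi] macro 1: S0 reads c0=1 → after 1×micro: 2; S1 reads c0=1 → after 1×micro: 0 ⇒ (c0=2, c1=0)
[Jacobi] macro 2: S0 reads c0=2 → after 1×micro: 2; S1 reads c0=2 → after 1×micro: 1 ⇒ (c0=2, c1=1)
[Jacobi] macro 3: S0 reads c0=2 → after 1×micro: 2; S1 reads c0=2 → after 1×micro: 1 ⇒ (c0=2, c1=1)
[Jacobi] macro 4: S0 reads c0=2 → after 1×micro: 2; S1 reads c0=2 → after 1×micro: 1 ⇒ (c0=2, c1=1)
[Jacobi] macro 5: S0 reads c0=2 → after 1×micro: 2; S1 reads c0=2 → after 1×micro: 1 ⇒ (c0=2, c1=1)
[Jacobi] macro 6: S0 reads c0=2 → after 1×micro: 2; S1 reads c0=2 → after 1×micro: 1 ⇒ (c0=2, c1=1)
[Jacobi] macro 7: S0 reads c0=2 → after 1×micro: 2; S1 reads c0=2 → after 1×micro: 1 ⇒ (c0=2, c1=1)
[Jacobi] macro 8: S0 reads c0=2 → after 1×micro: 2; S1 reads c0=2 → after 1×micro: 1 ⇒ (c0=2, c1=1)
[Jacobi] macro 9: S0 reads c0=2 → after 1×micro: 2; S1 reads c0=2 → after 1×micro: 1 ⇒ (c0=2, c1=1)
[Gauss-Seidel] macro 1: S0 reads c0=1 → after 1×micro: 2; S1 reads c0=2 → after 1×micro: 1 ⇒ (c0=2, c1=1)
[Gauss-Seidel] macro 2: S0 reads c0=2 → after 1×micro: 2; S1 reads c0=2 → after 1×micro: 1 ⇒ (c0=2, c1=1)
[Gauss-Seidel] macro 3: S0 reads c0=2 → after 1×micro: 2; S1 reads c0=2 → after 1×micro: 1 ⇒ (c0=2, c1=1)
[Gauss-Seidel] macro 4: S0 reads c0=2 → after 1×micro: 2; S1 reads c0=2 → after 1×micro: 1 ⇒ (c0=2, c1=1)
[Gauss-Seidel] macro 5: S0 reads c0=2 → after 1×micro: 2; S1 reads c0=2 → after 1×micro: 1 ⇒ (c0=2, c1=1)
[Gauss-Seidel] macro 6: S0 reads c0=2 → after 1×micro: 2; S1 reads c0=2 → after 1×micro: 1 ⇒ (c0=2, c1=1)
[Gauss-Seidel] macro 7: S0 reads c0=2 → after 1×micro: 2; S1 reads c0=2 → after 1×micro: 1 ⇒ (c0=2, c1=1)
[Gauss-Seidel] macro 8: S0 reads c0=2 → after 1×micro: 2; S1 reads c0=2 → after 1×micro: 1 ⇒ (c0=2, c1=1)
[Gauss-Seidel] macro 9: S0 reads c0=2 → after 1×micro: 2; S1 reads c0=2 → after 1×micro: 1 ⇒ (c0=2, c1=1)

first divergence at macro-step: 1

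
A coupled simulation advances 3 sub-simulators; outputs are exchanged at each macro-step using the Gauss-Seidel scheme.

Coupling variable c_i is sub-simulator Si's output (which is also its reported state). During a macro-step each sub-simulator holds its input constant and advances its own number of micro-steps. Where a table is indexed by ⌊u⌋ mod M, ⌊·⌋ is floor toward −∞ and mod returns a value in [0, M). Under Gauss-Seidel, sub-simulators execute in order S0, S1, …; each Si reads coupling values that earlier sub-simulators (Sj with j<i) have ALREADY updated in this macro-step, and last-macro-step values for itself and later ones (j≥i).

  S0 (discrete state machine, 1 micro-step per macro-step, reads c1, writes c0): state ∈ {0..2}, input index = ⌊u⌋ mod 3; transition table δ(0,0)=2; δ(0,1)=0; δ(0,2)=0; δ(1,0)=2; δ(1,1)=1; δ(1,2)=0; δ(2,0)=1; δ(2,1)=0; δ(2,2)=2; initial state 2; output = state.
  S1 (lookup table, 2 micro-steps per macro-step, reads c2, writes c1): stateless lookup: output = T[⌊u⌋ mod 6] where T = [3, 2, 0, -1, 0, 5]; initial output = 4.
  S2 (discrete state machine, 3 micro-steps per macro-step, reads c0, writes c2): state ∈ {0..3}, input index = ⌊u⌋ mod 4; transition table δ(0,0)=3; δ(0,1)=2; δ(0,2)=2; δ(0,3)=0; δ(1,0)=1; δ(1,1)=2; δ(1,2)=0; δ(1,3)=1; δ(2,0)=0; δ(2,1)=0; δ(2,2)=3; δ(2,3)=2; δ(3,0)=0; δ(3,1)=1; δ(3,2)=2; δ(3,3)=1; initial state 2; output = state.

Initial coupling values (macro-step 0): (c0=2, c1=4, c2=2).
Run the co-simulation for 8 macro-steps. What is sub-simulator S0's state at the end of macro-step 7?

macro 1: S0 reads c1=4 → after 1×micro: 0; S1 reads c2=2 → after 2×micro: 0; S2 reads c0=0 → after 3×micro: 0 ⇒ (c0=0, c1=0, c2=0)
macro 2: S0 reads c1=0 → after 1×micro: 2; S1 reads c2=0 → after 2×micro: 3; S2 reads c0=2 → after 3×micro: 2 ⇒ (c0=2, c1=3, c2=2)
macro 3: S0 reads c1=3 → after 1×micro: 1; S1 reads c2=2 → after 2×micro: 0; S2 reads c0=1 → after 3×micro: 0 ⇒ (c0=1, c1=0, c2=0)
macro 4: S0 reads c1=0 → after 1×micro: 2; S1 reads c2=0 → after 2×micro: 3; S2 reads c0=2 → after 3×micro: 2 ⇒ (c0=2, c1=3, c2=2)
macro 5: S0 reads c1=3 → after 1×micro: 1; S1 reads c2=2 → after 2×micro: 0; S2 reads c0=1 → after 3×micro: 0 ⇒ (c0=1, c1=0, c2=0)
macro 6: S0 reads c1=0 → after 1×micro: 2; S1 reads c2=0 → after 2×micro: 3; S2 reads c0=2 → after 3×micro: 2 ⇒ (c0=2, c1=3, c2=2)
macro 7: S0 reads c1=3 → after 1×micro: 1; S1 reads c2=2 → after 2×micro: 0; S2 reads c0=1 → after 3×micro: 0 ⇒ (c0=1, c1=0, c2=0)
macro 8: S0 reads c1=0 → after 1×micro: 2; S1 reads c2=0 → after 2×micro: 3; S2 reads c0=2 → after 3×micro: 2 ⇒ (c0=2, c1=3, c2=2)

S0 state at macro-step 7 = 1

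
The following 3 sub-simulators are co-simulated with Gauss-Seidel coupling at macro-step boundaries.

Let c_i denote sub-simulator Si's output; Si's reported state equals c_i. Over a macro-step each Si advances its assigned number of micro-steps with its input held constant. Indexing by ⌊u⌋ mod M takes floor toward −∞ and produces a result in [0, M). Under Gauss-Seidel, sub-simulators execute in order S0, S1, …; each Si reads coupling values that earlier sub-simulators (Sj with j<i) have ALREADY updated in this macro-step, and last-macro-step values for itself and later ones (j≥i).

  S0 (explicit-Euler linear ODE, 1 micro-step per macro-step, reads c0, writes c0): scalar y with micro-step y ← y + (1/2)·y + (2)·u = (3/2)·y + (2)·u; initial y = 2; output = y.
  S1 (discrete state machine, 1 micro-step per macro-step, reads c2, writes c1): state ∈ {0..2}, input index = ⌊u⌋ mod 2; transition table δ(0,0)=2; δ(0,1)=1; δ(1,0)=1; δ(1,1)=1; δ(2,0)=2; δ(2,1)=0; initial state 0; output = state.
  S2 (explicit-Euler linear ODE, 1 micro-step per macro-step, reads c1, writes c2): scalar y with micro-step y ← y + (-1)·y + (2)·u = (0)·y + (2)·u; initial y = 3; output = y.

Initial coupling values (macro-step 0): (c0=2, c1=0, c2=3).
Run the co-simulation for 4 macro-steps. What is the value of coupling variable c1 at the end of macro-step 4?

macro 1: S0 reads c0=2 → after 1×micro: 7; S1 reads c2=3 → after 1×micro: 1; S2 reads c1=1 → after 1×micro: 2 ⇒ (c0=7, c1=1, c2=2)
macro 2: S0 reads c0=7 → after 1×micro: 49/2; S1 reads c2=2 → after 1×micro: 1; S2 reads c1=1 → after 1×micro: 2 ⇒ (c0=49/2, c1=1, c2=2)
macro 3: S0 reads c0=49/2 → after 1×micro: 343/4; S1 reads c2=2 → after 1×micro: 1; S2 reads c1=1 → after 1×micro: 2 ⇒ (c0=343/4, c1=1, c2=2)
macro 4: S0 reads c0=343/4 → after 1×micro: 2401/8; S1 reads c2=2 → after 1×micro: 1; S2 reads c1=1 → after 1×micro: 2 ⇒ (c0=2401/8, c1=1, c2=2)

c1 at macro-step 4 = 1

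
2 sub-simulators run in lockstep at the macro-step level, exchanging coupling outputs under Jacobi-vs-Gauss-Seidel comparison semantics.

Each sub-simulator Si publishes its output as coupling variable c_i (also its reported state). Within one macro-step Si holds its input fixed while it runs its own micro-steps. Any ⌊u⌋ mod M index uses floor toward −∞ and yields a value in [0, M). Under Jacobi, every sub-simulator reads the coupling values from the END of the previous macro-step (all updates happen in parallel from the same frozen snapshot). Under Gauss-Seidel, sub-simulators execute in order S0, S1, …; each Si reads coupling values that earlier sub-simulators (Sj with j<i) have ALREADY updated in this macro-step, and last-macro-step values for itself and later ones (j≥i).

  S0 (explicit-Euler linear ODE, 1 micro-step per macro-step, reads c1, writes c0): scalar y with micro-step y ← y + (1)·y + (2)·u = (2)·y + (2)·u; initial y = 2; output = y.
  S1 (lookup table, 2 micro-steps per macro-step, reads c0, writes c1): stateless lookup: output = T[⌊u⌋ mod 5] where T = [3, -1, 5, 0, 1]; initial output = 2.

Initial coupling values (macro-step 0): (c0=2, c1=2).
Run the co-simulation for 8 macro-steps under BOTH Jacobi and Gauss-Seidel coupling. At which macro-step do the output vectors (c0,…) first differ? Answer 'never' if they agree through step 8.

[Jacobi] macro 1: S0 reads c1=2 → after 1×micro: 8; S1 reads c0=2 → after 2×micro: 5 ⇒ (c0=8, c1=5)
[Jacobi] macro 2: S0 reads c1=5 → after 1×micro: 26; S1 reads c0=8 → after 2×micro: 0 ⇒ (c0=26, c1=0)
[Jacobi] macro 3: S0 reads c1=0 → after 1×micro: 52; S1 reads c0=26 → after 2×micro: -1 ⇒ (c0=52, c1=-1)
[Jacobi] macro 4: S0 reads c1=-1 → after 1×micro: 102; S1 reads c0=52 → after 2×micro: 5 ⇒ (c0=102, c1=5)
[Jacobi] macro 5: S0 reads c1=5 → after 1×micro: 214; S1 reads c0=102 → after 2×micro: 5 ⇒ (c0=214, c1=5)
[Jacobi] macro 6: S0 reads c1=5 → after 1×micro: 438; S1 reads c0=214 → after 2×micro: 1 ⇒ (c0=438, c1=1)
[Jacobi] macro 7: S0 reads c1=1 → after 1×micro: 878; S1 reads c0=438 → after 2×micro: 0 ⇒ (c0=878, c1=0)
[Jacobi] macro 8: S0 reads c1=0 → after 1×micro: 1756; S1 reads c0=878 → after 2×micro: 0 ⇒ (c0=1756, c1=0)
[Gauss-Seidel] macro 1: S0 reads c1=2 → after 1×micro: 8; S1 reads c0=8 → after 2×micro: 0 ⇒ (c0=8, c1=0)
[Gauss-Seidel] macro 2: S0 reads c1=0 → after 1×micro: 16; S1 reads c0=16 → after 2×micro: -1 ⇒ (c0=16, c1=-1)
[Gauss-Seidel] macro 3: S0 reads c1=-1 → after 1×micro: 30; S1 reads c0=30 → after 2×micro: 3 ⇒ (c0=30, c1=3)
[Gauss-Seidel] macro 4: S0 reads c1=3 → after 1×micro: 66; S1 reads c0=66 → after 2×micro: -1 ⇒ (c0=66, c1=-1)
[Gauss-Seidel] macro 5: S0 reads c1=-1 → after 1×micro: 130; S1 reads c0=130 → after 2×micro: 3 ⇒ (c0=130, c1=3)
[Gauss-Seidel] macro 6: S0 reads c1=3 → after 1×micro: 266; S1 reads c0=266 → after 2×micro: -1 ⇒ (c0=266, c1=-1)
[Gauss-Seidel] macro 7: S0 reads c1=-1 → after 1×micro: 530; S1 reads c0=530 → after 2×micro: 3 ⇒ (c0=530, c1=3)
[Gauss-Seidel] macro 8: S0 reads c1=3 → after 1×micro: 1066; S1 reads c0=1066 → after 2×micro: -1 ⇒ (c0=1066, c1=-1)

first divergence at macro-step: 1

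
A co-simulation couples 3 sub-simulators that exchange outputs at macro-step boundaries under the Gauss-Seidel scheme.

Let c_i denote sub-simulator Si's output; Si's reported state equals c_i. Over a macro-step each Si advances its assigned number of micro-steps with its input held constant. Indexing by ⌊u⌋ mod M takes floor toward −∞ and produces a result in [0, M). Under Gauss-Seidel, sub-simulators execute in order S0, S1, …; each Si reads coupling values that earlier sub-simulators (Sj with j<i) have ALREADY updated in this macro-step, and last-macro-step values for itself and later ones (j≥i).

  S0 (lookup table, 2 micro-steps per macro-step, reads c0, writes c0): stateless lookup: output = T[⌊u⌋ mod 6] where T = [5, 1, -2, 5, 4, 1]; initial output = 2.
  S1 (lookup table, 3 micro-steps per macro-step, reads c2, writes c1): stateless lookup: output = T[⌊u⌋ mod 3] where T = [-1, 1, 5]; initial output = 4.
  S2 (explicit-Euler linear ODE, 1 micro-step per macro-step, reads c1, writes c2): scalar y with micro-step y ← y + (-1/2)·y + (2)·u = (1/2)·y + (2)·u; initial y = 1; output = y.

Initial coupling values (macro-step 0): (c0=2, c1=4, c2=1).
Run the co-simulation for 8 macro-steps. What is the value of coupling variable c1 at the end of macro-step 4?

c1 at macro-step 4 = -1

macro 1: S0 reads c0=2 → after 2×micro: -2; S1 reads c2=1 → after 3×micro: 1; S2 reads c1=1 → after 1×micro: 5/2 ⇒ (c0=-2, c1=1, c2=5/2)
macro 2: S0 reads c0=-2 → after 2×micro: 4; S1 reads c2=5/2 → after 3×micro: 5; S2 reads c1=5 → after 1×micro: 45/4 ⇒ (c0=4, c1=5, c2=45/4)
macro 3: S0 reads c0=4 → after 2×micro: 4; S1 reads c2=45/4 → after 3×micro: 5; S2 reads c1=5 → after 1×micro: 125/8 ⇒ (c0=4, c1=5, c2=125/8)
macro 4: S0 reads c0=4 → after 2×micro: 4; S1 reads c2=125/8 → after 3×micro: -1; S2 reads c1=-1 → after 1×micro: 93/16 ⇒ (c0=4, c1=-1, c2=93/16)
macro 5: S0 reads c0=4 → after 2×micro: 4; S1 reads c2=93/16 → after 3×micro: 5; S2 reads c1=5 → after 1×micro: 413/32 ⇒ (c0=4, c1=5, c2=413/32)
macro 6: S0 reads c0=4 → after 2×micro: 4; S1 reads c2=413/32 → after 3×micro: -1; S2 reads c1=-1 → after 1×micro: 285/64 ⇒ (c0=4, c1=-1, c2=285/64)
macro 7: S0 reads c0=4 → after 2×micro: 4; S1 reads c2=285/64 → after 3×micro: 1; S2 reads c1=1 → after 1×micro: 541/128 ⇒ (c0=4, c1=1, c2=541/128)
macro 8: S0 reads c0=4 → after 2×micro: 4; S1 reads c2=541/128 → after 3×micro: 1; S2 reads c1=1 → after 1×micro: 1053/256 ⇒ (c0=4, c1=1, c2=1053/256)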